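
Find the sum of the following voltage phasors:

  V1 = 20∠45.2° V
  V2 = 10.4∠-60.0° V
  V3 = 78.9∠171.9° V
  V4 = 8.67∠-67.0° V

Step 1 — Convert each phasor to rectangular form:
  V1 = 20·(cos(45.2°) + j·sin(45.2°)) = 14.09 + j14.19 V
  V2 = 10.4·(cos(-60.0°) + j·sin(-60.0°)) = 5.2 - j9.007 V
  V3 = 78.9·(cos(171.9°) + j·sin(171.9°)) = -78.11 + j11.12 V
  V4 = 8.67·(cos(-67.0°) + j·sin(-67.0°)) = 3.388 - j7.981 V
Step 2 — Sum components: V_total = -55.43 + j8.321 V.
Step 3 — Convert to polar: |V_total| = 56.05 V, ∠V_total = 171.5°.

V_total = 56.05∠171.5° V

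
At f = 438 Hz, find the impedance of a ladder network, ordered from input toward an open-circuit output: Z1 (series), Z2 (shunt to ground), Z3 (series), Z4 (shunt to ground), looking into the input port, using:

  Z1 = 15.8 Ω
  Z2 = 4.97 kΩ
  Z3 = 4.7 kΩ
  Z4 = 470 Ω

Step 1 — Angular frequency: ω = 2π·f = 2π·438 = 2752 rad/s.
Step 2 — Component impedances:
  Z1: Z = R = 15.8 Ω
  Z2: Z = R = 4970 Ω
  Z3: Z = R = 4700 Ω
  Z4: Z = R = 470 Ω
Step 3 — Ladder network (open output): work backward from the far end, alternating series and parallel combinations. Z_in = 2550 Ω = 2550∠0.0° Ω.

Z = 2550 Ω = 2550∠0.0° Ω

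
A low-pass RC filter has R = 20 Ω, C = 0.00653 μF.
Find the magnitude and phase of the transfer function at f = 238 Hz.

Step 1 — Angular frequency: ω = 2π·238 = 1495 rad/s.
Step 2 — Transfer function: H(jω) = 1/(1 + jωRC).
Step 3 — Denominator: 1 + jωRC = 1 + j·1495·20·6.53e-09 = 1 + j0.0001953.
Step 4 — H = 1 - j0.0001953.
Step 5 — Magnitude: |H| = 1 (-0.0 dB); phase: φ = -0.0°.

|H| = 1 (-0.0 dB), φ = -0.0°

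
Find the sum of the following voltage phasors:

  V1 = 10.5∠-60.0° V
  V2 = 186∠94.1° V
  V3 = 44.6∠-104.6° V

Step 1 — Convert each phasor to rectangular form:
  V1 = 10.5·(cos(-60.0°) + j·sin(-60.0°)) = 5.25 - j9.093 V
  V2 = 186·(cos(94.1°) + j·sin(94.1°)) = -13.3 + j185.5 V
  V3 = 44.6·(cos(-104.6°) + j·sin(-104.6°)) = -11.24 - j43.16 V
Step 2 — Sum components: V_total = -19.29 + j133.3 V.
Step 3 — Convert to polar: |V_total| = 134.7 V, ∠V_total = 98.2°.

V_total = 134.7∠98.2° V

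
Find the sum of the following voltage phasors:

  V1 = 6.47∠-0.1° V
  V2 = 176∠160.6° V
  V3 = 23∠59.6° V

Step 1 — Convert each phasor to rectangular form:
  V1 = 6.47·(cos(-0.1°) + j·sin(-0.1°)) = 6.47 - j0.01129 V
  V2 = 176·(cos(160.6°) + j·sin(160.6°)) = -166 + j58.46 V
  V3 = 23·(cos(59.6°) + j·sin(59.6°)) = 11.64 + j19.84 V
Step 2 — Sum components: V_total = -147.9 + j78.29 V.
Step 3 — Convert to polar: |V_total| = 167.3 V, ∠V_total = 152.1°.

V_total = 167.3∠152.1° V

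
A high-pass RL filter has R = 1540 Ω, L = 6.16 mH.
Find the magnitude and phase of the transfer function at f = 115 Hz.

Step 1 — Angular frequency: ω = 2π·115 = 722.6 rad/s.
Step 2 — Transfer function: H(jω) = jωL/(R + jωL).
Step 3 — Numerator jωL = j·4.451; denominator R + jωL = 1540 + j4.451.
Step 4 — H = 8.354e-06 + j0.00289.
Step 5 — Magnitude: |H| = 0.00289 (-50.8 dB); phase: φ = 89.8°.

|H| = 0.00289 (-50.8 dB), φ = 89.8°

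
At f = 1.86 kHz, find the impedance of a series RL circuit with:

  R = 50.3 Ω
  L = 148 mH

Step 1 — Angular frequency: ω = 2π·f = 2π·1860 = 1.169e+04 rad/s.
Step 2 — Component impedances:
  R: Z = R = 50.3 Ω
  L: Z = jωL = j·1.169e+04·0.148 = 0 + j1730 Ω
Step 3 — Series combination: Z_total = R + L = 50.3 + j1730 Ω = 1730∠88.3° Ω.

Z = 50.3 + j1730 Ω = 1730∠88.3° Ω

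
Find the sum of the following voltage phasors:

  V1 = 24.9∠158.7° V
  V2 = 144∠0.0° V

Step 1 — Convert each phasor to rectangular form:
  V1 = 24.9·(cos(158.7°) + j·sin(158.7°)) = -23.2 + j9.045 V
  V2 = 144·(cos(0.0°) + j·sin(0.0°)) = 144 V
Step 2 — Sum components: V_total = 120.8 + j9.045 V.
Step 3 — Convert to polar: |V_total| = 121.1 V, ∠V_total = 4.3°.

V_total = 121.1∠4.3° V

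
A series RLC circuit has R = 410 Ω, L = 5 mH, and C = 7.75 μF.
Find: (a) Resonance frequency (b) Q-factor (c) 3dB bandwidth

Step 1 — Resonance condition Im(Z)=0 gives ω₀ = 1/√(LC).
Step 2 — ω₀ = 1/√(0.005·7.75e-06) = 5080 rad/s.
Step 3 — f₀ = ω₀/(2π) = 808.5 Hz.
Step 4 — Series Q: Q = ω₀L/R = 5080·0.005/410 = 0.06195.
Step 5 — 3dB bandwidth: Δω = ω₀/Q = 8.2e+04 rad/s; BW = Δω/(2π) = 1.305e+04 Hz.

(a) f₀ = 808.5 Hz  (b) Q = 0.06195  (c) BW = 1.305e+04 Hz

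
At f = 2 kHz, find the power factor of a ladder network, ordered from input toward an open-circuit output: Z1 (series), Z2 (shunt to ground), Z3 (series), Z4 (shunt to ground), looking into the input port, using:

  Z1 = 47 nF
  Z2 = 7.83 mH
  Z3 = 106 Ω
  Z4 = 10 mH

Step 1 — Angular frequency: ω = 2π·f = 2π·2000 = 1.257e+04 rad/s.
Step 2 — Component impedances:
  Z1: Z = 1/(jωC) = -j/(ω·C) = 0 - j1693 Ω
  Z2: Z = jωL = j·1.257e+04·0.00783 = 0 + j98.39 Ω
  Z3: Z = R = 106 Ω
  Z4: Z = jωL = j·1.257e+04·0.01 = 0 + j125.7 Ω
Step 3 — Ladder network (open output): work backward from the far end, alternating series and parallel combinations. Z_in = 16.7 - j1630 Ω = 1630∠-89.4° Ω.
Step 4 — Power factor: PF = cos(φ) = Re(Z)/|Z| = 16.7/1630 = 0.01025.
Step 5 — Type: Im(Z) = -1630 ⇒ leading (phase φ = -89.4°).

PF = 0.01025 (leading, φ = -89.4°)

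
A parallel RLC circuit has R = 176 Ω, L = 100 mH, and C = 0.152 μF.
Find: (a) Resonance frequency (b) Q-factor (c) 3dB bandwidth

Step 1 — Resonance: ω₀ = 1/√(LC) = 1/√(0.1·1.52e-07) = 8111 rad/s.
Step 2 — f₀ = ω₀/(2π) = 1291 Hz.
Step 3 — Parallel Q: Q = R/(ω₀L) = 176/(8111·0.1) = 0.217.
Step 4 — Bandwidth: Δω = ω₀/Q = 3.738e+04 rad/s; BW = Δω/(2π) = 5949 Hz.

(a) f₀ = 1291 Hz  (b) Q = 0.217  (c) BW = 5949 Hz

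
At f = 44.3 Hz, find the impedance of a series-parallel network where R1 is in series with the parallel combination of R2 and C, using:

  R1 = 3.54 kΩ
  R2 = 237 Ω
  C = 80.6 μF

Step 1 — Angular frequency: ω = 2π·f = 2π·44.3 = 278.3 rad/s.
Step 2 — Component impedances:
  R1: Z = R = 3540 Ω
  R2: Z = R = 237 Ω
  C: Z = 1/(jωC) = -j/(ω·C) = 0 - j44.57 Ω
Step 3 — Parallel branch: R2 || C = 1/(1/R2 + 1/C) = 8.097 - j43.05 Ω.
Step 4 — Series with R1: Z_total = R1 + (R2 || C) = 3548 - j43.05 Ω = 3548∠-0.7° Ω.

Z = 3548 - j43.05 Ω = 3548∠-0.7° Ω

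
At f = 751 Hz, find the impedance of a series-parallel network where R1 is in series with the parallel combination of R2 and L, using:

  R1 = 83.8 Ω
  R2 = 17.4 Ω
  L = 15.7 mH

Step 1 — Angular frequency: ω = 2π·f = 2π·751 = 4719 rad/s.
Step 2 — Component impedances:
  R1: Z = R = 83.8 Ω
  R2: Z = R = 17.4 Ω
  L: Z = jωL = j·4719·0.0157 = 0 + j74.08 Ω
Step 3 — Parallel branch: R2 || L = 1/(1/R2 + 1/L) = 16.49 + j3.873 Ω.
Step 4 — Series with R1: Z_total = R1 + (R2 || L) = 100.3 + j3.873 Ω = 100.4∠2.2° Ω.

Z = 100.3 + j3.873 Ω = 100.4∠2.2° Ω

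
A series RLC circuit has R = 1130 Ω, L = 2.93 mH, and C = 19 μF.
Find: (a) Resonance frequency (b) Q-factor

Step 1 — Resonance condition Im(Z)=0 gives ω₀ = 1/√(LC).
Step 2 — ω₀ = 1/√(0.00293·1.9e-05) = 4238 rad/s.
Step 3 — f₀ = ω₀/(2π) = 674.5 Hz.
Step 4 — Series Q: Q = ω₀L/R = 4238·0.00293/1130 = 0.01099.

(a) f₀ = 674.5 Hz  (b) Q = 0.01099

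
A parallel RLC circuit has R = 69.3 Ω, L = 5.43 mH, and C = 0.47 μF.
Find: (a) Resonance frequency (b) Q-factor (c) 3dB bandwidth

Step 1 — Resonance: ω₀ = 1/√(LC) = 1/√(0.00543·4.7e-07) = 1.979e+04 rad/s.
Step 2 — f₀ = ω₀/(2π) = 3150 Hz.
Step 3 — Parallel Q: Q = R/(ω₀L) = 69.3/(1.979e+04·0.00543) = 0.6447.
Step 4 — Bandwidth: Δω = ω₀/Q = 3.07e+04 rad/s; BW = Δω/(2π) = 4886 Hz.

(a) f₀ = 3150 Hz  (b) Q = 0.6447  (c) BW = 4886 Hz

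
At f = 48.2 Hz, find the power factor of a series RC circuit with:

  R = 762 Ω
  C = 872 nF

Step 1 — Angular frequency: ω = 2π·f = 2π·48.2 = 302.8 rad/s.
Step 2 — Component impedances:
  R: Z = R = 762 Ω
  C: Z = 1/(jωC) = -j/(ω·C) = 0 - j3787 Ω
Step 3 — Series combination: Z_total = R + C = 762 - j3787 Ω = 3863∠-78.6° Ω.
Step 4 — Power factor: PF = cos(φ) = Re(Z)/|Z| = 762/3863 = 0.1973.
Step 5 — Type: Im(Z) = -3787 ⇒ leading (phase φ = -78.6°).

PF = 0.1973 (leading, φ = -78.6°)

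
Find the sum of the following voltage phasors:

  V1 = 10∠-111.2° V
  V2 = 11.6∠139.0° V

Step 1 — Convert each phasor to rectangular form:
  V1 = 10·(cos(-111.2°) + j·sin(-111.2°)) = -3.616 - j9.323 V
  V2 = 11.6·(cos(139.0°) + j·sin(139.0°)) = -8.755 + j7.61 V
Step 2 — Sum components: V_total = -12.37 - j1.713 V.
Step 3 — Convert to polar: |V_total| = 12.49 V, ∠V_total = -172.1°.

V_total = 12.49∠-172.1° V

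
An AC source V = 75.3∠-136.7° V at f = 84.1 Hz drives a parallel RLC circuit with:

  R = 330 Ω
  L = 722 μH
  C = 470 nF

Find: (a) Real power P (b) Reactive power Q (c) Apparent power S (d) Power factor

Step 1 — Angular frequency: ω = 2π·f = 2π·84.1 = 528.4 rad/s.
Step 2 — Component impedances:
  R: Z = R = 330 Ω
  L: Z = jωL = j·528.4·0.000722 = 0 + j0.3815 Ω
  C: Z = 1/(jωC) = -j/(ω·C) = 0 - j4026 Ω
Step 3 — Parallel combination: 1/Z_total = 1/R + 1/L + 1/C; Z_total = 0.0004412 + j0.3816 Ω = 0.3816∠89.9° Ω.
Step 4 — Source phasor: V = 75.3∠-136.7° V = -54.8 - j51.64 V.
Step 5 — Current: I = V / Z = -135.5 + j143.5 A = 197.4∠133.4° A.
Step 6 — Complex power: S = V·I* = 17.18 + j1.486e+04 VA.
Step 7 — Real power: P = Re(S) = 17.18 W.
Step 8 — Reactive power: Q = Im(S) = 1.486e+04 VAR.
Step 9 — Apparent power: |S| = 1.486e+04 VA.
Step 10 — Power factor: PF = P/|S| = 0.001156 (lagging).

(a) P = 17.18 W  (b) Q = 1.486e+04 VAR  (c) S = 1.486e+04 VA  (d) PF = 0.001156 (lagging)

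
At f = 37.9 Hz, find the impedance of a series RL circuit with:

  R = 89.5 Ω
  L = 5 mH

Step 1 — Angular frequency: ω = 2π·f = 2π·37.9 = 238.1 rad/s.
Step 2 — Component impedances:
  R: Z = R = 89.5 Ω
  L: Z = jωL = j·238.1·0.005 = 0 + j1.191 Ω
Step 3 — Series combination: Z_total = R + L = 89.5 + j1.191 Ω = 89.51∠0.8° Ω.

Z = 89.5 + j1.191 Ω = 89.51∠0.8° Ω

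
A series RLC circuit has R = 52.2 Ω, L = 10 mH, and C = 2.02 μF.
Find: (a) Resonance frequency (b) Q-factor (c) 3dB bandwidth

Step 1 — Resonance condition Im(Z)=0 gives ω₀ = 1/√(LC).
Step 2 — ω₀ = 1/√(0.01·2.02e-06) = 7036 rad/s.
Step 3 — f₀ = ω₀/(2π) = 1120 Hz.
Step 4 — Series Q: Q = ω₀L/R = 7036·0.01/52.2 = 1.348.
Step 5 — 3dB bandwidth: Δω = ω₀/Q = 5220 rad/s; BW = Δω/(2π) = 830.8 Hz.

(a) f₀ = 1120 Hz  (b) Q = 1.348  (c) BW = 830.8 Hz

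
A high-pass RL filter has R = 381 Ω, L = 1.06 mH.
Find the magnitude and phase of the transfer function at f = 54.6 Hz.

Step 1 — Angular frequency: ω = 2π·54.6 = 343.1 rad/s.
Step 2 — Transfer function: H(jω) = jωL/(R + jωL).
Step 3 — Numerator jωL = j·0.3636; denominator R + jωL = 381 + j0.3636.
Step 4 — H = 9.11e-07 + j0.0009544.
Step 5 — Magnitude: |H| = 0.0009545 (-60.4 dB); phase: φ = 89.9°.

|H| = 0.0009545 (-60.4 dB), φ = 89.9°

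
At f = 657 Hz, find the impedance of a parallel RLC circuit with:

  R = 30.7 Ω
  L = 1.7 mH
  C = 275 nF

Step 1 — Angular frequency: ω = 2π·f = 2π·657 = 4128 rad/s.
Step 2 — Component impedances:
  R: Z = R = 30.7 Ω
  L: Z = jωL = j·4128·0.0017 = 0 + j7.018 Ω
  C: Z = 1/(jωC) = -j/(ω·C) = 0 - j880.9 Ω
Step 3 — Parallel combination: 1/Z_total = 1/R + 1/L + 1/C; Z_total = 1.548 + j6.717 Ω = 6.893∠77.0° Ω.

Z = 1.548 + j6.717 Ω = 6.893∠77.0° Ω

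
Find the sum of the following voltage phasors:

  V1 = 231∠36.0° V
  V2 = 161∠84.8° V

Step 1 — Convert each phasor to rectangular form:
  V1 = 231·(cos(36.0°) + j·sin(36.0°)) = 186.9 + j135.8 V
  V2 = 161·(cos(84.8°) + j·sin(84.8°)) = 14.59 + j160.3 V
Step 2 — Sum components: V_total = 201.5 + j296.1 V.
Step 3 — Convert to polar: |V_total| = 358.2 V, ∠V_total = 55.8°.

V_total = 358.2∠55.8° V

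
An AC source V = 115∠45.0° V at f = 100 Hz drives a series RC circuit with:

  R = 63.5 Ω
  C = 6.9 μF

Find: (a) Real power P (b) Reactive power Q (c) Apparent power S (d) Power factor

Step 1 — Angular frequency: ω = 2π·f = 2π·100 = 628.3 rad/s.
Step 2 — Component impedances:
  R: Z = R = 63.5 Ω
  C: Z = 1/(jωC) = -j/(ω·C) = 0 - j230.7 Ω
Step 3 — Series combination: Z_total = R + C = 63.5 - j230.7 Ω = 239.2∠-74.6° Ω.
Step 4 — Source phasor: V = 115∠45.0° V = 81.32 + j81.32 V.
Step 5 — Current: I = V / Z = -0.2375 + j0.4179 A = 0.4807∠119.6° A.
Step 6 — Complex power: S = V·I* = 14.67 - j53.3 VA.
Step 7 — Real power: P = Re(S) = 14.67 W.
Step 8 — Reactive power: Q = Im(S) = -53.3 VAR.
Step 9 — Apparent power: |S| = 55.28 VA.
Step 10 — Power factor: PF = P/|S| = 0.2654 (leading).

(a) P = 14.67 W  (b) Q = -53.3 VAR  (c) S = 55.28 VA  (d) PF = 0.2654 (leading)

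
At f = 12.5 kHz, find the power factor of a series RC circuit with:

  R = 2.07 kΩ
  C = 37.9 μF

Step 1 — Angular frequency: ω = 2π·f = 2π·1.25e+04 = 7.854e+04 rad/s.
Step 2 — Component impedances:
  R: Z = R = 2070 Ω
  C: Z = 1/(jωC) = -j/(ω·C) = 0 - j0.3359 Ω
Step 3 — Series combination: Z_total = R + C = 2070 - j0.3359 Ω = 2070∠-0.0° Ω.
Step 4 — Power factor: PF = cos(φ) = Re(Z)/|Z| = 2070/2070 = 1.
Step 5 — Type: Im(Z) = -0.3359 ⇒ leading (phase φ = -0.0°).

PF = 1 (leading, φ = -0.0°)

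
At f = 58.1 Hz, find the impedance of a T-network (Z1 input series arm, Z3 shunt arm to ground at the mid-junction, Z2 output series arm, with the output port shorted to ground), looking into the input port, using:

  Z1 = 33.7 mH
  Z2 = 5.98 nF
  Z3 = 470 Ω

Step 1 — Angular frequency: ω = 2π·f = 2π·58.1 = 365.1 rad/s.
Step 2 — Component impedances:
  Z1: Z = jωL = j·365.1·0.0337 = 0 + j12.3 Ω
  Z2: Z = 1/(jωC) = -j/(ω·C) = 0 - j4.581e+05 Ω
  Z3: Z = R = 470 Ω
Step 3 — With the output port shorted to ground, the output series arm Z2 runs from the junction to ground; the shunt arm Z3 also runs from the junction to ground. They appear in parallel: Z3 || Z2 = 470 - j0.4822 Ω.
Step 4 — Series with input arm Z1: Z_in = Z1 + (Z3 || Z2) = 470 + j11.82 Ω = 470.1∠1.4° Ω.

Z = 470 + j11.82 Ω = 470.1∠1.4° Ω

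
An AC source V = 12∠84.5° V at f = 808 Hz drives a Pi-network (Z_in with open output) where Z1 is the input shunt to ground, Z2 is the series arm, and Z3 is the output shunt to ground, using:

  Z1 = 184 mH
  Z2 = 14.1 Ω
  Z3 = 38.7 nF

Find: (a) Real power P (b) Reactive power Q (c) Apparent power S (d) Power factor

Step 1 — Angular frequency: ω = 2π·f = 2π·808 = 5077 rad/s.
Step 2 — Component impedances:
  Z1: Z = jωL = j·5077·0.184 = 0 + j934.1 Ω
  Z2: Z = R = 14.1 Ω
  Z3: Z = 1/(jωC) = -j/(ω·C) = 0 - j5090 Ω
Step 3 — With open output, the series arm Z2 and the output shunt Z3 appear in series to ground: Z2 + Z3 = 14.1 - j5090 Ω.
Step 4 — Parallel with input shunt Z1: Z_in = Z1 || (Z2 + Z3) = 0.7125 + j1144 Ω = 1144∠90.0° Ω.
Step 5 — Source phasor: V = 12∠84.5° V = 1.15 + j11.94 V.
Step 6 — Current: I = V / Z = 0.01044 - j0.0009988 A = 0.01049∠-5.5° A.
Step 7 — Complex power: S = V·I* = 7.838e-05 + j0.1259 VA.
Step 8 — Real power: P = Re(S) = 7.838e-05 W.
Step 9 — Reactive power: Q = Im(S) = 0.1259 VAR.
Step 10 — Apparent power: |S| = 0.1259 VA.
Step 11 — Power factor: PF = P/|S| = 0.0006227 (lagging).

(a) P = 7.838e-05 W  (b) Q = 0.1259 VAR  (c) S = 0.1259 VA  (d) PF = 0.0006227 (lagging)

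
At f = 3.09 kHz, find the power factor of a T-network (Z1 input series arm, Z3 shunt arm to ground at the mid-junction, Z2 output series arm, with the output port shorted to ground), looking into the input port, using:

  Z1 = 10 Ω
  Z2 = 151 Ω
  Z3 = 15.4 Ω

Step 1 — Angular frequency: ω = 2π·f = 2π·3090 = 1.942e+04 rad/s.
Step 2 — Component impedances:
  Z1: Z = R = 10 Ω
  Z2: Z = R = 151 Ω
  Z3: Z = R = 15.4 Ω
Step 3 — With the output port shorted to ground, the output series arm Z2 runs from the junction to ground; the shunt arm Z3 also runs from the junction to ground. They appear in parallel: Z3 || Z2 = 13.97 Ω.
Step 4 — Series with input arm Z1: Z_in = Z1 + (Z3 || Z2) = 23.97 Ω = 23.97∠0.0° Ω.
Step 5 — Power factor: PF = cos(φ) = Re(Z)/|Z| = 23.97/23.97 = 1.
Step 6 — Type: Im(Z) = 0 ⇒ unity (phase φ = 0.0°).

PF = 1 (unity, φ = 0.0°)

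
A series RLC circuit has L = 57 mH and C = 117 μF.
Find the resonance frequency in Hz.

Step 1 — Resonance condition Im(Z)=0 gives ω₀ = 1/√(LC).
Step 2 — ω₀ = 1/√(0.057·0.000117) = 387.2 rad/s.
Step 3 — f₀ = ω₀/(2π) = 61.63 Hz.

f₀ = 61.63 Hz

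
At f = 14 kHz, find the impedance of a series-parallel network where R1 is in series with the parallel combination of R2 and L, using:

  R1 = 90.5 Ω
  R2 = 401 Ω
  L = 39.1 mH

Step 1 — Angular frequency: ω = 2π·f = 2π·1.4e+04 = 8.796e+04 rad/s.
Step 2 — Component impedances:
  R1: Z = R = 90.5 Ω
  R2: Z = R = 401 Ω
  L: Z = jωL = j·8.796e+04·0.0391 = 0 + j3439 Ω
Step 3 — Parallel branch: R2 || L = 1/(1/R2 + 1/L) = 395.6 + j46.13 Ω.
Step 4 — Series with R1: Z_total = R1 + (R2 || L) = 486.1 + j46.13 Ω = 488.3∠5.4° Ω.

Z = 486.1 + j46.13 Ω = 488.3∠5.4° Ω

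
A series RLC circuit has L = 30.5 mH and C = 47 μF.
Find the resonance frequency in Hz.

Step 1 — Resonance condition Im(Z)=0 gives ω₀ = 1/√(LC).
Step 2 — ω₀ = 1/√(0.0305·4.7e-05) = 835.2 rad/s.
Step 3 — f₀ = ω₀/(2π) = 132.9 Hz.

f₀ = 132.9 Hz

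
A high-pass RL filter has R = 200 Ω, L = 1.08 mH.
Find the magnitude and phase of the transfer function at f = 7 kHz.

Step 1 — Angular frequency: ω = 2π·7000 = 4.398e+04 rad/s.
Step 2 — Transfer function: H(jω) = jωL/(R + jωL).
Step 3 — Numerator jωL = j·47.5; denominator R + jωL = 200 + j47.5.
Step 4 — H = 0.0534 + j0.2248.
Step 5 — Magnitude: |H| = 0.2311 (-12.7 dB); phase: φ = 76.6°.

|H| = 0.2311 (-12.7 dB), φ = 76.6°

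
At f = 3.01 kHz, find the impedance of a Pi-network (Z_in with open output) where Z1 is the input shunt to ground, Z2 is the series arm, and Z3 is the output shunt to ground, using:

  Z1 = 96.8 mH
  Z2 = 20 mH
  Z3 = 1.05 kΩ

Step 1 — Angular frequency: ω = 2π·f = 2π·3010 = 1.891e+04 rad/s.
Step 2 — Component impedances:
  Z1: Z = jωL = j·1.891e+04·0.0968 = 0 + j1831 Ω
  Z2: Z = jωL = j·1.891e+04·0.02 = 0 + j378.2 Ω
  Z3: Z = R = 1050 Ω
Step 3 — With open output, the series arm Z2 and the output shunt Z3 appear in series to ground: Z2 + Z3 = 1050 + j378.2 Ω.
Step 4 — Parallel with input shunt Z1: Z_in = Z1 || (Z2 + Z3) = 588.3 + j593.1 Ω = 835.4∠45.2° Ω.

Z = 588.3 + j593.1 Ω = 835.4∠45.2° Ω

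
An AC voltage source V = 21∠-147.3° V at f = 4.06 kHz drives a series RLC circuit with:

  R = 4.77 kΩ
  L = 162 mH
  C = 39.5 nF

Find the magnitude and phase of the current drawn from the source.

Step 1 — Angular frequency: ω = 2π·f = 2π·4060 = 2.551e+04 rad/s.
Step 2 — Component impedances:
  R: Z = R = 4770 Ω
  L: Z = jωL = j·2.551e+04·0.162 = 0 + j4133 Ω
  C: Z = 1/(jωC) = -j/(ω·C) = 0 - j992.4 Ω
Step 3 — Series combination: Z_total = R + L + C = 4770 + j3140 Ω = 5711∠33.4° Ω.
Step 4 — Source phasor: V = 21∠-147.3° V = -17.67 - j11.35 V.
Step 5 — Ohm's law: I = V / Z_total = (-17.67 - j11.35) / (4770 + j3140) = -0.003677 + j4.219e-05 A.
Step 6 — Convert to polar: |I| = 0.003677 A, ∠I = 179.3°.

I = 0.003677∠179.3° A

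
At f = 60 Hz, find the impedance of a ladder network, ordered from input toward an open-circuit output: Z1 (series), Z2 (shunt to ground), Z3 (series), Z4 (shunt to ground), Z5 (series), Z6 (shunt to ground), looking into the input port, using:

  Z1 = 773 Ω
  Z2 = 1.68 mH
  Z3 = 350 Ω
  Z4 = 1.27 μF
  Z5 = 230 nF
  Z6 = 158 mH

Step 1 — Angular frequency: ω = 2π·f = 2π·60 = 377 rad/s.
Step 2 — Component impedances:
  Z1: Z = R = 773 Ω
  Z2: Z = jωL = j·377·0.00168 = 0 + j0.6333 Ω
  Z3: Z = R = 350 Ω
  Z4: Z = 1/(jωC) = -j/(ω·C) = 0 - j2089 Ω
  Z5: Z = 1/(jωC) = -j/(ω·C) = 0 - j1.153e+04 Ω
  Z6: Z = jωL = j·377·0.158 = 0 + j59.56 Ω
Step 3 — Ladder network (open output): work backward from the far end, alternating series and parallel combinations. Z_in = 773 + j0.6336 Ω = 773∠0.0° Ω.

Z = 773 + j0.6336 Ω = 773∠0.0° Ω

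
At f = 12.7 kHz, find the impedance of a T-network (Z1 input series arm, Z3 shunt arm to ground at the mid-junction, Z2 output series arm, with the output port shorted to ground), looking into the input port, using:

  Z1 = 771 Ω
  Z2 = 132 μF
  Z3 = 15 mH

Step 1 — Angular frequency: ω = 2π·f = 2π·1.27e+04 = 7.98e+04 rad/s.
Step 2 — Component impedances:
  Z1: Z = R = 771 Ω
  Z2: Z = 1/(jωC) = -j/(ω·C) = 0 - j0.09494 Ω
  Z3: Z = jωL = j·7.98e+04·0.015 = 0 + j1197 Ω
Step 3 — With the output port shorted to ground, the output series arm Z2 runs from the junction to ground; the shunt arm Z3 also runs from the junction to ground. They appear in parallel: Z3 || Z2 = 0 - j0.09495 Ω.
Step 4 — Series with input arm Z1: Z_in = Z1 + (Z3 || Z2) = 771 - j0.09495 Ω = 771∠-0.0° Ω.

Z = 771 - j0.09495 Ω = 771∠-0.0° Ω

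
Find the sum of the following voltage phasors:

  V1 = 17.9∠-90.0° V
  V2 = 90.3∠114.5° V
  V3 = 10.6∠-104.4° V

Step 1 — Convert each phasor to rectangular form:
  V1 = 17.9·(cos(-90.0°) + j·sin(-90.0°)) = 0 - j17.9 V
  V2 = 90.3·(cos(114.5°) + j·sin(114.5°)) = -37.45 + j82.17 V
  V3 = 10.6·(cos(-104.4°) + j·sin(-104.4°)) = -2.636 - j10.27 V
Step 2 — Sum components: V_total = -40.08 + j54 V.
Step 3 — Convert to polar: |V_total| = 67.25 V, ∠V_total = 126.6°.

V_total = 67.25∠126.6° V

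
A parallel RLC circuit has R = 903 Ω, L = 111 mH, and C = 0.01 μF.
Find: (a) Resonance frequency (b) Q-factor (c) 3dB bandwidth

Step 1 — Resonance: ω₀ = 1/√(LC) = 1/√(0.111·1e-08) = 3.002e+04 rad/s.
Step 2 — f₀ = ω₀/(2π) = 4777 Hz.
Step 3 — Parallel Q: Q = R/(ω₀L) = 903/(3.002e+04·0.111) = 0.271.
Step 4 — Bandwidth: Δω = ω₀/Q = 1.107e+05 rad/s; BW = Δω/(2π) = 1.763e+04 Hz.

(a) f₀ = 4777 Hz  (b) Q = 0.271  (c) BW = 1.763e+04 Hz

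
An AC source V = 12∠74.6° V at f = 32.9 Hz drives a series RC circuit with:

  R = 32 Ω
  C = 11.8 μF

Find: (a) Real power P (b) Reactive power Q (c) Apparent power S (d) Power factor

Step 1 — Angular frequency: ω = 2π·f = 2π·32.9 = 206.7 rad/s.
Step 2 — Component impedances:
  R: Z = R = 32 Ω
  C: Z = 1/(jωC) = -j/(ω·C) = 0 - j410 Ω
Step 3 — Series combination: Z_total = R + C = 32 - j410 Ω = 411.2∠-85.5° Ω.
Step 4 — Source phasor: V = 12∠74.6° V = 3.187 + j11.57 V.
Step 5 — Current: I = V / Z = -0.02745 + j0.009915 A = 0.02918∠160.1° A.
Step 6 — Complex power: S = V·I* = 0.02725 - j0.3491 VA.
Step 7 — Real power: P = Re(S) = 0.02725 W.
Step 8 — Reactive power: Q = Im(S) = -0.3491 VAR.
Step 9 — Apparent power: |S| = 0.3502 VA.
Step 10 — Power factor: PF = P/|S| = 0.07782 (leading).

(a) P = 0.02725 W  (b) Q = -0.3491 VAR  (c) S = 0.3502 VA  (d) PF = 0.07782 (leading)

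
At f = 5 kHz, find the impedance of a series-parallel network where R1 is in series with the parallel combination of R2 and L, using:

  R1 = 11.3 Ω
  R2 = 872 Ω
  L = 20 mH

Step 1 — Angular frequency: ω = 2π·f = 2π·5000 = 3.142e+04 rad/s.
Step 2 — Component impedances:
  R1: Z = R = 11.3 Ω
  R2: Z = R = 872 Ω
  L: Z = jωL = j·3.142e+04·0.02 = 0 + j628.3 Ω
Step 3 — Parallel branch: R2 || L = 1/(1/R2 + 1/L) = 298 + j413.6 Ω.
Step 4 — Series with R1: Z_total = R1 + (R2 || L) = 309.3 + j413.6 Ω = 516.5∠53.2° Ω.

Z = 309.3 + j413.6 Ω = 516.5∠53.2° Ω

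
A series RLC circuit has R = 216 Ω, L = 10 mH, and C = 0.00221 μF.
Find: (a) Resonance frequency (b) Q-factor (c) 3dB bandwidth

Step 1 — Resonance: ω₀ = 1/√(LC) = 1/√(0.01·2.21e-09) = 2.127e+05 rad/s.
Step 2 — f₀ = ω₀/(2π) = 3.386e+04 Hz.
Step 3 — Series Q: Q = ω₀L/R = 2.127e+05·0.01/216 = 9.848.
Step 4 — Bandwidth: Δω = ω₀/Q = 2.16e+04 rad/s; BW = Δω/(2π) = 3438 Hz.

(a) f₀ = 3.386e+04 Hz  (b) Q = 9.848  (c) BW = 3438 Hz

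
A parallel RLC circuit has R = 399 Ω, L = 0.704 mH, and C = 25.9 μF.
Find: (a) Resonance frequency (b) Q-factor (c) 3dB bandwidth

Step 1 — Resonance: ω₀ = 1/√(LC) = 1/√(0.000704·2.59e-05) = 7406 rad/s.
Step 2 — f₀ = ω₀/(2π) = 1179 Hz.
Step 3 — Parallel Q: Q = R/(ω₀L) = 399/(7406·0.000704) = 76.53.
Step 4 — Bandwidth: Δω = ω₀/Q = 96.77 rad/s; BW = Δω/(2π) = 15.4 Hz.

(a) f₀ = 1179 Hz  (b) Q = 76.53  (c) BW = 15.4 Hz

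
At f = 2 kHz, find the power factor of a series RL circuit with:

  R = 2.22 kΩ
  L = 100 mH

Step 1 — Angular frequency: ω = 2π·f = 2π·2000 = 1.257e+04 rad/s.
Step 2 — Component impedances:
  R: Z = R = 2220 Ω
  L: Z = jωL = j·1.257e+04·0.1 = 0 + j1257 Ω
Step 3 — Series combination: Z_total = R + L = 2220 + j1257 Ω = 2551∠29.5° Ω.
Step 4 — Power factor: PF = cos(φ) = Re(Z)/|Z| = 2220/2550.99 = 0.8703.
Step 5 — Type: Im(Z) = 1257 ⇒ lagging (phase φ = 29.5°).

PF = 0.8703 (lagging, φ = 29.5°)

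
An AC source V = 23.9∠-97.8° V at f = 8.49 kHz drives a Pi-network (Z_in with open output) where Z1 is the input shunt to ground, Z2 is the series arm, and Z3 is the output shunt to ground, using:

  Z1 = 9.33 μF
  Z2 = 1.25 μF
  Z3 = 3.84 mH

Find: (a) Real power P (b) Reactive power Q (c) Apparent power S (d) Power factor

Step 1 — Angular frequency: ω = 2π·f = 2π·8490 = 5.334e+04 rad/s.
Step 2 — Component impedances:
  Z1: Z = 1/(jωC) = -j/(ω·C) = 0 - j2.009 Ω
  Z2: Z = 1/(jωC) = -j/(ω·C) = 0 - j15 Ω
  Z3: Z = jωL = j·5.334e+04·0.00384 = 0 + j204.8 Ω
Step 3 — With open output, the series arm Z2 and the output shunt Z3 appear in series to ground: Z2 + Z3 = 0 + j189.8 Ω.
Step 4 — Parallel with input shunt Z1: Z_in = Z1 || (Z2 + Z3) = 0 - j2.031 Ω = 2.031∠-90.0° Ω.
Step 5 — Source phasor: V = 23.9∠-97.8° V = -3.244 - j23.68 V.
Step 6 — Current: I = V / Z = 11.66 - j1.597 A = 11.77∠-7.8° A.
Step 7 — Complex power: S = V·I* = 0 - j281.3 VA.
Step 8 — Real power: P = Re(S) = 0 W.
Step 9 — Reactive power: Q = Im(S) = -281.3 VAR.
Step 10 — Apparent power: |S| = 281.3 VA.
Step 11 — Power factor: PF = P/|S| = 0 (leading).

(a) P = 0 W  (b) Q = -281.3 VAR  (c) S = 281.3 VA  (d) PF = 0 (leading)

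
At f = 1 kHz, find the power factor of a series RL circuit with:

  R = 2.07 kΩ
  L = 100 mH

Step 1 — Angular frequency: ω = 2π·f = 2π·1000 = 6283 rad/s.
Step 2 — Component impedances:
  R: Z = R = 2070 Ω
  L: Z = jωL = j·6283·0.1 = 0 + j628.3 Ω
Step 3 — Series combination: Z_total = R + L = 2070 + j628.3 Ω = 2163∠16.9° Ω.
Step 4 — Power factor: PF = cos(φ) = Re(Z)/|Z| = 2070/2163.3 = 0.9569.
Step 5 — Type: Im(Z) = 628.3 ⇒ lagging (phase φ = 16.9°).

PF = 0.9569 (lagging, φ = 16.9°)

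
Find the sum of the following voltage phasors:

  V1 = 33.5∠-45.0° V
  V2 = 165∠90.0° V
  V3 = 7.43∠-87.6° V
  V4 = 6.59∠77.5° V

Step 1 — Convert each phasor to rectangular form:
  V1 = 33.5·(cos(-45.0°) + j·sin(-45.0°)) = 23.69 - j23.69 V
  V2 = 165·(cos(90.0°) + j·sin(90.0°)) = 0 + j165 V
  V3 = 7.43·(cos(-87.6°) + j·sin(-87.6°)) = 0.3111 - j7.423 V
  V4 = 6.59·(cos(77.5°) + j·sin(77.5°)) = 1.426 + j6.434 V
Step 2 — Sum components: V_total = 25.43 + j140.3 V.
Step 3 — Convert to polar: |V_total| = 142.6 V, ∠V_total = 79.7°.

V_total = 142.6∠79.7° V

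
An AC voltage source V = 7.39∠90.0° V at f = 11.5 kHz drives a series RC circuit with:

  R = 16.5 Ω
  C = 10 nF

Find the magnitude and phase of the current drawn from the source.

Step 1 — Angular frequency: ω = 2π·f = 2π·1.15e+04 = 7.226e+04 rad/s.
Step 2 — Component impedances:
  R: Z = R = 16.5 Ω
  C: Z = 1/(jωC) = -j/(ω·C) = 0 - j1384 Ω
Step 3 — Series combination: Z_total = R + C = 16.5 - j1384 Ω = 1384∠-89.3° Ω.
Step 4 — Source phasor: V = 7.39∠90.0° V = 0 + j7.39 V.
Step 5 — Ohm's law: I = V / Z_total = (0 + j7.39) / (16.5 - j1384) = -0.005339 + j6.365e-05 A.
Step 6 — Convert to polar: |I| = 0.005339 A, ∠I = 179.3°.

I = 0.005339∠179.3° A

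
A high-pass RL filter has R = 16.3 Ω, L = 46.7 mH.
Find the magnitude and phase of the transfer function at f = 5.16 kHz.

Step 1 — Angular frequency: ω = 2π·5160 = 3.242e+04 rad/s.
Step 2 — Transfer function: H(jω) = jωL/(R + jωL).
Step 3 — Numerator jωL = j·1514; denominator R + jωL = 16.3 + j1514.
Step 4 — H = 0.9999 + j0.01076.
Step 5 — Magnitude: |H| = 0.9999 (-0.0 dB); phase: φ = 0.6°.

|H| = 0.9999 (-0.0 dB), φ = 0.6°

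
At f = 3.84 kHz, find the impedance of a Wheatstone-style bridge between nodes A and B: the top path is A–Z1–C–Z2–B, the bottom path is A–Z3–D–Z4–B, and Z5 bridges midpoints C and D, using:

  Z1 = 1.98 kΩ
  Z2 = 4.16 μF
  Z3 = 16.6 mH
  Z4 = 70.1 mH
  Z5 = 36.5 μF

Step 1 — Angular frequency: ω = 2π·f = 2π·3840 = 2.413e+04 rad/s.
Step 2 — Component impedances:
  Z1: Z = R = 1980 Ω
  Z2: Z = 1/(jωC) = -j/(ω·C) = 0 - j9.963 Ω
  Z3: Z = jωL = j·2.413e+04·0.0166 = 0 + j400.5 Ω
  Z4: Z = jωL = j·2.413e+04·0.0701 = 0 + j1691 Ω
  Z5: Z = 1/(jωC) = -j/(ω·C) = 0 - j1.136 Ω
Step 3 — Bridge requires nodal analysis (the Z5 bridge couples midpoints C and D, so the two paths cannot be reduced to a simple series/parallel combination). Setting node B to ground and injecting 1 A at node A, the 3-node admittance system at A, C, D solves to V_A = Z_AB = 77.41 + j373.7 Ω = 381.7∠78.3° Ω.

Z = 77.41 + j373.7 Ω = 381.7∠78.3° Ω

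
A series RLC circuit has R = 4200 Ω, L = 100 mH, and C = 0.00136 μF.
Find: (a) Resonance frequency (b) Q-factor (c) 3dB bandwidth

Step 1 — Resonance condition Im(Z)=0 gives ω₀ = 1/√(LC).
Step 2 — ω₀ = 1/√(0.1·1.36e-09) = 8.575e+04 rad/s.
Step 3 — f₀ = ω₀/(2π) = 1.365e+04 Hz.
Step 4 — Series Q: Q = ω₀L/R = 8.575e+04·0.1/4200 = 2.042.
Step 5 — 3dB bandwidth: Δω = ω₀/Q = 4.2e+04 rad/s; BW = Δω/(2π) = 6685 Hz.

(a) f₀ = 1.365e+04 Hz  (b) Q = 2.042  (c) BW = 6685 Hz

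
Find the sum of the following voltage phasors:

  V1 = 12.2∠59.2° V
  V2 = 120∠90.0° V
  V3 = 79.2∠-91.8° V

Step 1 — Convert each phasor to rectangular form:
  V1 = 12.2·(cos(59.2°) + j·sin(59.2°)) = 6.247 + j10.48 V
  V2 = 120·(cos(90.0°) + j·sin(90.0°)) = 0 + j120 V
  V3 = 79.2·(cos(-91.8°) + j·sin(-91.8°)) = -2.488 - j79.16 V
Step 2 — Sum components: V_total = 3.759 + j51.32 V.
Step 3 — Convert to polar: |V_total| = 51.46 V, ∠V_total = 85.8°.

V_total = 51.46∠85.8° V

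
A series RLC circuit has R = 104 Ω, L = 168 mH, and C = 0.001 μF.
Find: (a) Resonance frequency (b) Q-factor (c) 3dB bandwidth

Step 1 — Resonance condition Im(Z)=0 gives ω₀ = 1/√(LC).
Step 2 — ω₀ = 1/√(0.168·1e-09) = 7.715e+04 rad/s.
Step 3 — f₀ = ω₀/(2π) = 1.228e+04 Hz.
Step 4 — Series Q: Q = ω₀L/R = 7.715e+04·0.168/104 = 124.6.
Step 5 — 3dB bandwidth: Δω = ω₀/Q = 619 rad/s; BW = Δω/(2π) = 98.52 Hz.

(a) f₀ = 1.228e+04 Hz  (b) Q = 124.6  (c) BW = 98.52 Hz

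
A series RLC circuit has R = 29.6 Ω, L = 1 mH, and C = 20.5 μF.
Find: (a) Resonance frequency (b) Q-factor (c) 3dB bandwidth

Step 1 — Resonance condition Im(Z)=0 gives ω₀ = 1/√(LC).
Step 2 — ω₀ = 1/√(0.001·2.05e-05) = 6984 rad/s.
Step 3 — f₀ = ω₀/(2π) = 1112 Hz.
Step 4 — Series Q: Q = ω₀L/R = 6984·0.001/29.6 = 0.236.
Step 5 — 3dB bandwidth: Δω = ω₀/Q = 2.96e+04 rad/s; BW = Δω/(2π) = 4711 Hz.

(a) f₀ = 1112 Hz  (b) Q = 0.236  (c) BW = 4711 Hz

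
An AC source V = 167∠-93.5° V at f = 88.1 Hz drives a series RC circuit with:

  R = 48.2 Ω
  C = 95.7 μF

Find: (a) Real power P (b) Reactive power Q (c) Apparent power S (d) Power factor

Step 1 — Angular frequency: ω = 2π·f = 2π·88.1 = 553.5 rad/s.
Step 2 — Component impedances:
  R: Z = R = 48.2 Ω
  C: Z = 1/(jωC) = -j/(ω·C) = 0 - j18.88 Ω
Step 3 — Series combination: Z_total = R + C = 48.2 - j18.88 Ω = 51.76∠-21.4° Ω.
Step 4 — Source phasor: V = 167∠-93.5° V = -10.2 - j166.7 V.
Step 5 — Current: I = V / Z = 0.9909 - j3.07 A = 3.226∠-72.1° A.
Step 6 — Complex power: S = V·I* = 501.7 - j196.5 VA.
Step 7 — Real power: P = Re(S) = 501.7 W.
Step 8 — Reactive power: Q = Im(S) = -196.5 VAR.
Step 9 — Apparent power: |S| = 538.8 VA.
Step 10 — Power factor: PF = P/|S| = 0.9311 (leading).

(a) P = 501.7 W  (b) Q = -196.5 VAR  (c) S = 538.8 VA  (d) PF = 0.9311 (leading)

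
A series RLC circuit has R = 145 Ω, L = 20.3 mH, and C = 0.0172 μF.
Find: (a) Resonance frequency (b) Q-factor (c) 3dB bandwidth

Step 1 — Resonance: ω₀ = 1/√(LC) = 1/√(0.0203·1.72e-08) = 5.352e+04 rad/s.
Step 2 — f₀ = ω₀/(2π) = 8517 Hz.
Step 3 — Series Q: Q = ω₀L/R = 5.352e+04·0.0203/145 = 7.492.
Step 4 — Bandwidth: Δω = ω₀/Q = 7143 rad/s; BW = Δω/(2π) = 1137 Hz.

(a) f₀ = 8517 Hz  (b) Q = 7.492  (c) BW = 1137 Hz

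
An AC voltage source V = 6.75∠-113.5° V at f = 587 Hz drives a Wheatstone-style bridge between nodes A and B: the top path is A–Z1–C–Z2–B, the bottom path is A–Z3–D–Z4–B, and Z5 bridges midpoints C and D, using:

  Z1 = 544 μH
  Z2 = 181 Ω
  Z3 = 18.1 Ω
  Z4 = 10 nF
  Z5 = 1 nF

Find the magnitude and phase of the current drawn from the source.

Step 1 — Angular frequency: ω = 2π·f = 2π·587 = 3688 rad/s.
Step 2 — Component impedances:
  Z1: Z = jωL = j·3688·0.000544 = 0 + j2.006 Ω
  Z2: Z = R = 181 Ω
  Z3: Z = R = 18.1 Ω
  Z4: Z = 1/(jωC) = -j/(ω·C) = 0 - j2.711e+04 Ω
  Z5: Z = 1/(jωC) = -j/(ω·C) = 0 - j2.711e+05 Ω
Step 3 — Bridge requires nodal analysis (the Z5 bridge couples midpoints C and D, so the two paths cannot be reduced to a simple series/parallel combination). Setting node B to ground and injecting 1 A at node A, the 3-node admittance system at A, C, D solves to V_A = Z_AB = 181 + j0.798 Ω = 181∠0.3° Ω.
Step 4 — Source phasor: V = 6.75∠-113.5° V = -2.692 - j6.19 V.
Step 5 — Ohm's law: I = V / Z_total = (-2.692 - j6.19) / (181 + j0.798) = -0.01502 - j0.03413 A.
Step 6 — Convert to polar: |I| = 0.03729 A, ∠I = -113.8°.

I = 0.03729∠-113.8° A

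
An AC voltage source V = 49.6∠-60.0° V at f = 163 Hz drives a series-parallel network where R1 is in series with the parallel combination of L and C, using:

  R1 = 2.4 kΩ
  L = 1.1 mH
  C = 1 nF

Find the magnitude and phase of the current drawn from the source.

Step 1 — Angular frequency: ω = 2π·f = 2π·163 = 1024 rad/s.
Step 2 — Component impedances:
  R1: Z = R = 2400 Ω
  L: Z = jωL = j·1024·0.0011 = 0 + j1.127 Ω
  C: Z = 1/(jωC) = -j/(ω·C) = 0 - j9.764e+05 Ω
Step 3 — Parallel branch: L || C = 1/(1/L + 1/C) = 0 + j1.127 Ω.
Step 4 — Series with R1: Z_total = R1 + (L || C) = 2400 + j1.127 Ω = 2400∠0.0° Ω.
Step 5 — Source phasor: V = 49.6∠-60.0° V = 24.8 - j42.95 V.
Step 6 — Ohm's law: I = V / Z_total = (24.8 - j42.95) / (2400 + j1.127) = 0.01032 - j0.0179 A.
Step 7 — Convert to polar: |I| = 0.02067 A, ∠I = -60.0°.

I = 0.02067∠-60.0° A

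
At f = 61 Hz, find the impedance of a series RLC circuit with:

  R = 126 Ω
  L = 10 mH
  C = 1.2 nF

Step 1 — Angular frequency: ω = 2π·f = 2π·61 = 383.3 rad/s.
Step 2 — Component impedances:
  R: Z = R = 126 Ω
  L: Z = jωL = j·383.3·0.01 = 0 + j3.833 Ω
  C: Z = 1/(jωC) = -j/(ω·C) = 0 - j2.174e+06 Ω
Step 3 — Series combination: Z_total = R + L + C = 126 - j2.174e+06 Ω = 2.174e+06∠-90.0° Ω.

Z = 126 - j2.174e+06 Ω = 2.174e+06∠-90.0° Ω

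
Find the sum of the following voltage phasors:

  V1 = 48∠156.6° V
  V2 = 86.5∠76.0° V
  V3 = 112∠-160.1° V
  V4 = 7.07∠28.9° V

Step 1 — Convert each phasor to rectangular form:
  V1 = 48·(cos(156.6°) + j·sin(156.6°)) = -44.05 + j19.06 V
  V2 = 86.5·(cos(76.0°) + j·sin(76.0°)) = 20.93 + j83.93 V
  V3 = 112·(cos(-160.1°) + j·sin(-160.1°)) = -105.3 - j38.12 V
  V4 = 7.07·(cos(28.9°) + j·sin(28.9°)) = 6.19 + j3.417 V
Step 2 — Sum components: V_total = -122.2 + j68.29 V.
Step 3 — Convert to polar: |V_total| = 140 V, ∠V_total = 150.8°.

V_total = 140∠150.8° V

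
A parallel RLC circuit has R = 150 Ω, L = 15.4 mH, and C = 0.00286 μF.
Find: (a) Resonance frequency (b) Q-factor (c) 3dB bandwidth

Step 1 — Resonance: ω₀ = 1/√(LC) = 1/√(0.0154·2.86e-09) = 1.507e+05 rad/s.
Step 2 — f₀ = ω₀/(2π) = 2.398e+04 Hz.
Step 3 — Parallel Q: Q = R/(ω₀L) = 150/(1.507e+05·0.0154) = 0.06464.
Step 4 — Bandwidth: Δω = ω₀/Q = 2.331e+06 rad/s; BW = Δω/(2π) = 3.71e+05 Hz.

(a) f₀ = 2.398e+04 Hz  (b) Q = 0.06464  (c) BW = 3.71e+05 Hz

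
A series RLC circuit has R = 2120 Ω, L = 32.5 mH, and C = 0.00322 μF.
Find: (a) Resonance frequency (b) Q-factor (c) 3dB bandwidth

Step 1 — Resonance condition Im(Z)=0 gives ω₀ = 1/√(LC).
Step 2 — ω₀ = 1/√(0.0325·3.22e-09) = 9.775e+04 rad/s.
Step 3 — f₀ = ω₀/(2π) = 1.556e+04 Hz.
Step 4 — Series Q: Q = ω₀L/R = 9.775e+04·0.0325/2120 = 1.499.
Step 5 — 3dB bandwidth: Δω = ω₀/Q = 6.523e+04 rad/s; BW = Δω/(2π) = 1.038e+04 Hz.

(a) f₀ = 1.556e+04 Hz  (b) Q = 1.499  (c) BW = 1.038e+04 Hz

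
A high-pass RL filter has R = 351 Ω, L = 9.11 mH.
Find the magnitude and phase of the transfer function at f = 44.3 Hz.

Step 1 — Angular frequency: ω = 2π·44.3 = 278.3 rad/s.
Step 2 — Transfer function: H(jω) = jωL/(R + jωL).
Step 3 — Numerator jωL = j·2.536; denominator R + jωL = 351 + j2.536.
Step 4 — H = 5.219e-05 + j0.007224.
Step 5 — Magnitude: |H| = 0.007224 (-42.8 dB); phase: φ = 89.6°.

|H| = 0.007224 (-42.8 dB), φ = 89.6°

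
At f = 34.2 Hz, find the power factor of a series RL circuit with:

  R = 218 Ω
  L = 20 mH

Step 1 — Angular frequency: ω = 2π·f = 2π·34.2 = 214.9 rad/s.
Step 2 — Component impedances:
  R: Z = R = 218 Ω
  L: Z = jωL = j·214.9·0.02 = 0 + j4.298 Ω
Step 3 — Series combination: Z_total = R + L = 218 + j4.298 Ω = 218∠1.1° Ω.
Step 4 — Power factor: PF = cos(φ) = Re(Z)/|Z| = 218/218.04 = 0.9998.
Step 5 — Type: Im(Z) = 4.298 ⇒ lagging (phase φ = 1.1°).

PF = 0.9998 (lagging, φ = 1.1°)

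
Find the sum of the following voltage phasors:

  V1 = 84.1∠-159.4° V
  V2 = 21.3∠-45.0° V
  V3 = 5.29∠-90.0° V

Step 1 — Convert each phasor to rectangular form:
  V1 = 84.1·(cos(-159.4°) + j·sin(-159.4°)) = -78.72 - j29.59 V
  V2 = 21.3·(cos(-45.0°) + j·sin(-45.0°)) = 15.06 - j15.06 V
  V3 = 5.29·(cos(-90.0°) + j·sin(-90.0°)) = 0 - j5.29 V
Step 2 — Sum components: V_total = -63.66 - j49.94 V.
Step 3 — Convert to polar: |V_total| = 80.91 V, ∠V_total = -141.9°.

V_total = 80.91∠-141.9° V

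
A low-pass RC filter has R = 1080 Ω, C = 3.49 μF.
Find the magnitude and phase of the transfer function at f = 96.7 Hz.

Step 1 — Angular frequency: ω = 2π·96.7 = 607.6 rad/s.
Step 2 — Transfer function: H(jω) = 1/(1 + jωRC).
Step 3 — Denominator: 1 + jωRC = 1 + j·607.6·1080·3.49e-06 = 1 + j2.29.
Step 4 — H = 0.1601 - j0.3667.
Step 5 — Magnitude: |H| = 0.4002 (-8.0 dB); phase: φ = -66.4°.

|H| = 0.4002 (-8.0 dB), φ = -66.4°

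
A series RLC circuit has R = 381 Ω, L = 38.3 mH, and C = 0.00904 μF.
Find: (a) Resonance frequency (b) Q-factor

Step 1 — Resonance condition Im(Z)=0 gives ω₀ = 1/√(LC).
Step 2 — ω₀ = 1/√(0.0383·9.04e-09) = 5.374e+04 rad/s.
Step 3 — f₀ = ω₀/(2π) = 8553 Hz.
Step 4 — Series Q: Q = ω₀L/R = 5.374e+04·0.0383/381 = 5.402.

(a) f₀ = 8553 Hz  (b) Q = 5.402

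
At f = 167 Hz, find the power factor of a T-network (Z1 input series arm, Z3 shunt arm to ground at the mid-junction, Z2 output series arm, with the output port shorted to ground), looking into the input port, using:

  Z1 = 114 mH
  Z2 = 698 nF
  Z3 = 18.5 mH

Step 1 — Angular frequency: ω = 2π·f = 2π·167 = 1049 rad/s.
Step 2 — Component impedances:
  Z1: Z = jωL = j·1049·0.114 = 0 + j119.6 Ω
  Z2: Z = 1/(jωC) = -j/(ω·C) = 0 - j1365 Ω
  Z3: Z = jωL = j·1049·0.0185 = 0 + j19.41 Ω
Step 3 — With the output port shorted to ground, the output series arm Z2 runs from the junction to ground; the shunt arm Z3 also runs from the junction to ground. They appear in parallel: Z3 || Z2 = 0 + j19.69 Ω.
Step 4 — Series with input arm Z1: Z_in = Z1 + (Z3 || Z2) = 0 + j139.3 Ω = 139.3∠90.0° Ω.
Step 5 — Power factor: PF = cos(φ) = Re(Z)/|Z| = 0/139.3 = 0.
Step 6 — Type: Im(Z) = 139.3 ⇒ lagging (phase φ = 90.0°).

PF = 0 (lagging, φ = 90.0°)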